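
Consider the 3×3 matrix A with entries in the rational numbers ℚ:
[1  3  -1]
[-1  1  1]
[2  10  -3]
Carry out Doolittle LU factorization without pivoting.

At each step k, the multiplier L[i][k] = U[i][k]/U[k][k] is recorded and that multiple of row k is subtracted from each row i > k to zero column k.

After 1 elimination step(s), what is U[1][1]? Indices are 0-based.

U[1][1] = 4

Step 1: pivot at (0,0) is 1.
  row1 ← row1 − (-1)·row0  ⇒  L[1][0]=-1, U row1=(0, 4, 0)
  row2 ← row2 − (2)·row0  ⇒  L[2][0]=2, U row2=(0, 4, -1)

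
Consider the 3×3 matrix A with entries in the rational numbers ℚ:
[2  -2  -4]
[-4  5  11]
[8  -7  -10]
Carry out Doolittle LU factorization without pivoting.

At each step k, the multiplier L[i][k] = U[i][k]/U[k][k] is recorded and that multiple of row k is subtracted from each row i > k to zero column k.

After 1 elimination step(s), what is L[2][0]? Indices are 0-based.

L[2][0] = 4

[col 0] pivot 2
  R1 -= -2*R0 → (0, 1, 3)  (L[1][0] := -2)
  R2 -= 4*R0 → (0, 1, 6)  (L[2][0] := 4)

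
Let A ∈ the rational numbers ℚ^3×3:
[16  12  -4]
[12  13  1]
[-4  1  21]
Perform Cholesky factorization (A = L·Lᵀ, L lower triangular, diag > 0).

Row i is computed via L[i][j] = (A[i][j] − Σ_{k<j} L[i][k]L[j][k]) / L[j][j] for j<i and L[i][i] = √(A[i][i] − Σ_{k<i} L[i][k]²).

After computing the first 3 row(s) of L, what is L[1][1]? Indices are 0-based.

Step 1: L[0][0] = √(16) = 4.
  L[1][0] = (12) / L[0][0] = 3.
Step 2: L[1][1] = √(4) = 2.
  L[2][0] = (-4) / L[0][0] = -1.
  L[2][1] = (4) / L[1][1] = 2.
Step 3: L[2][2] = √(16) = 4.

L[1][1] = 2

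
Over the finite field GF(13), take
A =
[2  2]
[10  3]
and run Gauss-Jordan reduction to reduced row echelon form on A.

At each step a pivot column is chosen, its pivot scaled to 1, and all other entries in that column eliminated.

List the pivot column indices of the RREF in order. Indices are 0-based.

pivot columns: 0, 1

[1] R0 /= 2  ⇒  (1, 1)
     R1 -= 10·R0  ⇒  (0, 6)
[2] R1 /= 6  ⇒  (0, 1)
     R0 -= 1·R1  ⇒  (1, 0)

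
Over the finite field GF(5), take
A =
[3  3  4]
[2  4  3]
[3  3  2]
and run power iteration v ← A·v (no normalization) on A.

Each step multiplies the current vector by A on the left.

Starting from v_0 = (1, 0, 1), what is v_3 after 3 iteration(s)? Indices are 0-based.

v_0 = (1, 0, 1).
v_1 = A·v_0 = (2, 0, 0).
v_2 = A·v_1 = (1, 4, 1).
v_3 = A·v_2 = (4, 1, 2).

v_3 = (4, 1, 2)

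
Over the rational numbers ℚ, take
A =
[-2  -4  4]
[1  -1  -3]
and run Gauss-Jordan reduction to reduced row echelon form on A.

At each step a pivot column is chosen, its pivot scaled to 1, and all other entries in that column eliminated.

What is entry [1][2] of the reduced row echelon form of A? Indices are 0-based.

[1] R0 /= -2  ⇒  (1, 2, -2)
     R1 -= 1·R0  ⇒  (0, -3, -1)
[2] R1 /= -3  ⇒  (0, 1, 1/3)
     R0 -= 2·R1  ⇒  (1, 0, -8/3)

M[1][2] = 1/3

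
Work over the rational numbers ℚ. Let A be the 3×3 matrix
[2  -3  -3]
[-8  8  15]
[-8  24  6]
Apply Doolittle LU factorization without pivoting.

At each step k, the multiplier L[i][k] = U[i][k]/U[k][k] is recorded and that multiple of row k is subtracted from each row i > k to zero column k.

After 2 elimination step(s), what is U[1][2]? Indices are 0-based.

k=0: U[0][0]=2
  eliminate (1,0): mult=-4, new row 1: (0, -4, 3); set L[1][0]=-4
  eliminate (2,0): mult=-4, new row 2: (0, 12, -6); set L[2][0]=-4
k=1: U[1][1]=-4
  eliminate (2,1): mult=-3, new row 2: (0, 0, 3); set L[2][1]=-3

U[1][2] = 3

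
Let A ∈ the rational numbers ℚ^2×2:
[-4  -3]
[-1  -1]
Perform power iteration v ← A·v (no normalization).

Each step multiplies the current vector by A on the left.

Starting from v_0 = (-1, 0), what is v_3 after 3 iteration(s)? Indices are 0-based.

v_3 = (91, 24)

v_0 = (-1, 0).
v_1 = A·v_0 = (4, 1).
v_2 = A·v_1 = (-19, -5).
v_3 = A·v_2 = (91, 24).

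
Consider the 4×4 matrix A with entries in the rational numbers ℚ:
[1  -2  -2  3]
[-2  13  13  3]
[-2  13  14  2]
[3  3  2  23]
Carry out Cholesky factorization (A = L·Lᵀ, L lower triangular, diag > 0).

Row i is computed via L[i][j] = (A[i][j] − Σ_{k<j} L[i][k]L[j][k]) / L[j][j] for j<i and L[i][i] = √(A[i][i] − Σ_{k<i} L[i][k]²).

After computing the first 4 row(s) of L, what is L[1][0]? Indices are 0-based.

L[1][0] = -2

Step 1: L[0][0] = √(1) = 1.
  L[1][0] = (-2) / L[0][0] = -2.
Step 2: L[1][1] = √(9) = 3.
  L[2][0] = (-2) / L[0][0] = -2.
  L[2][1] = (9) / L[1][1] = 3.
Step 3: L[2][2] = √(1) = 1.
  L[3][0] = (3) / L[0][0] = 3.
  L[3][1] = (9) / L[1][1] = 3.
  L[3][2] = (-1) / L[2][2] = -1.
Step 4: L[3][3] = √(4) = 2.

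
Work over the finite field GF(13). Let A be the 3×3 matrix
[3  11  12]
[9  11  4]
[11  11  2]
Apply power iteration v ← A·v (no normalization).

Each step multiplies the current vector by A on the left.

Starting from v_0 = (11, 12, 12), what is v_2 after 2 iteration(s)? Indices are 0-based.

v_0 = (11, 12, 12).
v_1 = A·v_0 = (10, 6, 4).
v_2 = A·v_1 = (1, 3, 2).

v_2 = (1, 3, 2)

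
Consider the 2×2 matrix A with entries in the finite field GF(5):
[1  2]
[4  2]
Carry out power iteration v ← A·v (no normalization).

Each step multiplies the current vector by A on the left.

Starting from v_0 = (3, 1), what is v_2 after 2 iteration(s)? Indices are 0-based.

v_0 = (3, 1).
v_1 = A·v_0 = (0, 4).
v_2 = A·v_1 = (3, 3).

v_2 = (3, 3)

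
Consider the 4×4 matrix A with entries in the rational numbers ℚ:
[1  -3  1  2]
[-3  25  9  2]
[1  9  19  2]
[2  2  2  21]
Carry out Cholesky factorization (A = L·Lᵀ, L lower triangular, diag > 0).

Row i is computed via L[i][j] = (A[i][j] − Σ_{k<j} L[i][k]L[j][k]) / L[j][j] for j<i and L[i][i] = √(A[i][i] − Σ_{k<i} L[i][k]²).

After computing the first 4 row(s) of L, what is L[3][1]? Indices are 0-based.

Step 1: L[0][0] = √(1) = 1.
  L[1][0] = (-3) / L[0][0] = -3.
Step 2: L[1][1] = √(16) = 4.
  L[2][0] = (1) / L[0][0] = 1.
  L[2][1] = (12) / L[1][1] = 3.
Step 3: L[2][2] = √(9) = 3.
  L[3][0] = (2) / L[0][0] = 2.
  L[3][1] = (8) / L[1][1] = 2.
  L[3][2] = (-6) / L[2][2] = -2.
Step 4: L[3][3] = √(9) = 3.

L[3][1] = 2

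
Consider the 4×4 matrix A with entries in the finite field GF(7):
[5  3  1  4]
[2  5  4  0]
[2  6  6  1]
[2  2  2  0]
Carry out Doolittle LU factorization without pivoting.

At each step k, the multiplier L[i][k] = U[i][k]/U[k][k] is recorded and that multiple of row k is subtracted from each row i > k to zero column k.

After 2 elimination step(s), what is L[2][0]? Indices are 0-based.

Step 1: pivot at (0,0) is 5.
  row1 ← row1 − (6)·row0  ⇒  L[1][0]=6, U row1=(0, 1, 5, 4)
  row2 ← row2 − (6)·row0  ⇒  L[2][0]=6, U row2=(0, 2, 0, 5)
  row3 ← row3 − (6)·row0  ⇒  L[3][0]=6, U row3=(0, 5, 3, 4)
Step 2: pivot at (1,1) is 1.
  row2 ← row2 − (2)·row1  ⇒  L[2][1]=2, U row2=(0, 0, 4, 4)
  row3 ← row3 − (5)·row1  ⇒  L[3][1]=5, U row3=(0, 0, 6, 5)

L[2][0] = 6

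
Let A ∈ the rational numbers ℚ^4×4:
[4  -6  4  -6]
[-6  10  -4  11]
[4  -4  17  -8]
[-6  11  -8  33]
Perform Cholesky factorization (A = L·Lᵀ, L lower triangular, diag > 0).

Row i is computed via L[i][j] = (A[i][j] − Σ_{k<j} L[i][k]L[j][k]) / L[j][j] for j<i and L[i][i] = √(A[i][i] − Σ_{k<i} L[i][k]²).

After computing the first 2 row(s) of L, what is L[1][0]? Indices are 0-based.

L[1][0] = -3

Step 1: L[0][0] = √(4) = 2.
  L[1][0] = (-6) / L[0][0] = -3.
Step 2: L[1][1] = √(1) = 1.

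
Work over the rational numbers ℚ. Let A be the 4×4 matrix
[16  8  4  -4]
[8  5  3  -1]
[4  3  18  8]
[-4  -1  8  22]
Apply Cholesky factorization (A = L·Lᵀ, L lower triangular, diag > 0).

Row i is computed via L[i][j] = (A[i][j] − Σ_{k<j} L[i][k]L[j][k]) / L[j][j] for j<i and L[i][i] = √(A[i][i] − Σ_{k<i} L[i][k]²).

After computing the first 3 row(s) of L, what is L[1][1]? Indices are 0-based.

Step 1: L[0][0] = √(16) = 4.
  L[1][0] = (8) / L[0][0] = 2.
Step 2: L[1][1] = √(1) = 1.
  L[2][0] = (4) / L[0][0] = 1.
  L[2][1] = (1) / L[1][1] = 1.
Step 3: L[2][2] = √(16) = 4.

L[1][1] = 1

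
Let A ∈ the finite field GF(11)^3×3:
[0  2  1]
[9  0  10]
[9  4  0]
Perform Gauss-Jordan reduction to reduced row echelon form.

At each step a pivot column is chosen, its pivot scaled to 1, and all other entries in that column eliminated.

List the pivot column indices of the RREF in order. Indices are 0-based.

[1] R0 <-> R1
[1] R0 /= 9  ⇒  (1, 0, 6)
     R2 -= 9·R0  ⇒  (0, 4, 1)
[2] R1 /= 2  ⇒  (0, 1, 6)
     R2 -= 4·R1  ⇒  (0, 0, 10)
[3] R2 /= 10  ⇒  (0, 0, 1)
     R0 -= 6·R2  ⇒  (1, 0, 0)
     R1 -= 6·R2  ⇒  (0, 1, 0)

pivot columns: 0, 1, 2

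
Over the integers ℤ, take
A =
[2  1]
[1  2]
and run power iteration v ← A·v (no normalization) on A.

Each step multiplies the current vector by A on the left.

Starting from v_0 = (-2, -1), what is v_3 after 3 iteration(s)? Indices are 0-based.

v_0 = (-2, -1).
v_1 = A·v_0 = (-5, -4).
v_2 = A·v_1 = (-14, -13).
v_3 = A·v_2 = (-41, -40).

v_3 = (-41, -40)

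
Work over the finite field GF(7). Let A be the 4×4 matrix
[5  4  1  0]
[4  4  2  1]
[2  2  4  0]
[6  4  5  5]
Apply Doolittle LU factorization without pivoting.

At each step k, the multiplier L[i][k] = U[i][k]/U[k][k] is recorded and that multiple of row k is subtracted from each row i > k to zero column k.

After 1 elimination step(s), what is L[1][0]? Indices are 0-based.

k=0: U[0][0]=5
  eliminate (1,0): mult=5, new row 1: (0, 5, 4, 1); set L[1][0]=5
  eliminate (2,0): mult=6, new row 2: (0, 6, 5, 0); set L[2][0]=6
  eliminate (3,0): mult=4, new row 3: (0, 2, 1, 5); set L[3][0]=4

L[1][0] = 5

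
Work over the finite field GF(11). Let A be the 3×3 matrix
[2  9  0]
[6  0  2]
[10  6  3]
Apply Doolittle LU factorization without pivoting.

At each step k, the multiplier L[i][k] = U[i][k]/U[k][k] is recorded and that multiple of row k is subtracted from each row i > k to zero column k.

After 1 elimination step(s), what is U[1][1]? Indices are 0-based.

U[1][1] = 6

[col 0] pivot 2
  R1 -= 3*R0 → (0, 6, 2)  (L[1][0] := 3)
  R2 -= 5*R0 → (0, 5, 3)  (L[2][0] := 5)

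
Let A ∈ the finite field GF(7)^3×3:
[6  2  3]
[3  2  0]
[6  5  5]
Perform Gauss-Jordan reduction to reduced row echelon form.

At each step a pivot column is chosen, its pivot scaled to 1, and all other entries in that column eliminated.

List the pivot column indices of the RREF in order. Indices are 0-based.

[1] R0 /= 6  ⇒  (1, 5, 4)
     R1 -= 3·R0  ⇒  (0, 1, 2)
     R2 -= 6·R0  ⇒  (0, 3, 2)
[2] R1 /= 1  ⇒  (0, 1, 2)
     R0 -= 5·R1  ⇒  (1, 0, 1)
     R2 -= 3·R1  ⇒  (0, 0, 3)
[3] R2 /= 3  ⇒  (0, 0, 1)
     R0 -= 1·R2  ⇒  (1, 0, 0)
     R1 -= 2·R2  ⇒  (0, 1, 0)

pivot columns: 0, 1, 2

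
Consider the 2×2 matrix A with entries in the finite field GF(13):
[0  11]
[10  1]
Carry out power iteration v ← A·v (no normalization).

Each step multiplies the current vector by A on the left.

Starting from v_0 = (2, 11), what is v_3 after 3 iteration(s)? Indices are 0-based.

v_0 = (2, 11).
v_1 = A·v_0 = (4, 5).
v_2 = A·v_1 = (3, 6).
v_3 = A·v_2 = (1, 10).

v_3 = (1, 10)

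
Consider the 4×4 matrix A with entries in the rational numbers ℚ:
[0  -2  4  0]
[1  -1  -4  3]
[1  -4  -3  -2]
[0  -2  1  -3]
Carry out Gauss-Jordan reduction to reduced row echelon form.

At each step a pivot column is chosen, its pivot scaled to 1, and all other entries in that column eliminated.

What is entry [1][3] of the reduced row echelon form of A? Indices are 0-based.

step 1: exchange rows 0,1
step 1: normalize row 0 (÷1) = (1, -1, -4, 3)
  row 2: subtract 1×row0 = (0, -3, 1, -5)
step 2: normalize row 1 (÷-2) = (0, 1, -2, 0)
  row 0: subtract -1×row1 = (1, 0, -6, 3)
  row 2: subtract -3×row1 = (0, 0, -5, -5)
  row 3: subtract -2×row1 = (0, 0, -3, -3)
step 3: normalize row 2 (÷-5) = (0, 0, 1, 1)
  row 0: subtract -6×row2 = (1, 0, 0, 9)
  row 1: subtract -2×row2 = (0, 1, 0, 2)
  row 3: subtract -3×row2 = (0, 0, 0, 0)
skip col 3 (zero from row 3)

M[1][3] = 2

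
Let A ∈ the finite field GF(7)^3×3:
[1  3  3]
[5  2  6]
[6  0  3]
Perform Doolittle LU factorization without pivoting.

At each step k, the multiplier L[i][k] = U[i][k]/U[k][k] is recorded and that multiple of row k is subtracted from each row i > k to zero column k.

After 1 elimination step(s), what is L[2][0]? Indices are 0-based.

[col 0] pivot 1
  R1 -= 5*R0 → (0, 1, 5)  (L[1][0] := 5)
  R2 -= 6*R0 → (0, 3, 6)  (L[2][0] := 6)

L[2][0] = 6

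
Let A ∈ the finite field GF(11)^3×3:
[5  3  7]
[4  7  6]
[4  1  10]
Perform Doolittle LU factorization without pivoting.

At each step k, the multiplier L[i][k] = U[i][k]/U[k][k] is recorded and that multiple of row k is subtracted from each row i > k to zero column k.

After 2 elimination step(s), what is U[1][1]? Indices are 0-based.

k=0: U[0][0]=5
  eliminate (1,0): mult=3, new row 1: (0, 9, 7); set L[1][0]=3
  eliminate (2,0): mult=3, new row 2: (0, 3, 0); set L[2][0]=3
k=1: U[1][1]=9
  eliminate (2,1): mult=4, new row 2: (0, 0, 5); set L[2][1]=4

U[1][1] = 9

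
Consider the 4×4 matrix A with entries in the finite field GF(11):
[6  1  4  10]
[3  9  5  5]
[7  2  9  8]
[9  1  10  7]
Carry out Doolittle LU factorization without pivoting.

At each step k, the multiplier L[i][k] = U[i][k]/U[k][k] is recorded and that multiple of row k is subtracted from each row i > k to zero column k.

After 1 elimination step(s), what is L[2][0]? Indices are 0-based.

L[2][0] = 3

k=0: U[0][0]=6
  eliminate (1,0): mult=6, new row 1: (0, 3, 3, 0); set L[1][0]=6
  eliminate (2,0): mult=3, new row 2: (0, 10, 8, 0); set L[2][0]=3
  eliminate (3,0): mult=7, new row 3: (0, 5, 4, 3); set L[3][0]=7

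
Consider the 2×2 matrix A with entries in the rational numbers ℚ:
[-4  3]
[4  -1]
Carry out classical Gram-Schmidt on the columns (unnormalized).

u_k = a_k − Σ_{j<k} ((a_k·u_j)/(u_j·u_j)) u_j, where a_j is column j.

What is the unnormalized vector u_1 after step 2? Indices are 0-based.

Step 1: u_0 = a_0 = (-4, 4).
Step 2: u_1 = a_1 − (-1/2)·u_0 = (1, 1).

u_1 = (1, 1)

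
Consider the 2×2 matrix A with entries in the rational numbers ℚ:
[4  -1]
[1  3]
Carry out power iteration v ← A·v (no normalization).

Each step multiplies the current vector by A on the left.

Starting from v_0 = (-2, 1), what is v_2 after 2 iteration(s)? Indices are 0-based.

v_0 = (-2, 1).
v_1 = A·v_0 = (-9, 1).
v_2 = A·v_1 = (-37, -6).

v_2 = (-37, -6)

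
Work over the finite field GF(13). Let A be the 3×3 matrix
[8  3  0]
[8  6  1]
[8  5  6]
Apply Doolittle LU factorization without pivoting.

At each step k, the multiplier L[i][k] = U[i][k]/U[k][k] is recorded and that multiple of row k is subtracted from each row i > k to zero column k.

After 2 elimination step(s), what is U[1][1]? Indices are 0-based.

[col 0] pivot 8
  R1 -= 1*R0 → (0, 3, 1)  (L[1][0] := 1)
  R2 -= 1*R0 → (0, 2, 6)  (L[2][0] := 1)
[col 1] pivot 3
  R2 -= 5*R1 → (0, 0, 1)  (L[2][1] := 5)

U[1][1] = 3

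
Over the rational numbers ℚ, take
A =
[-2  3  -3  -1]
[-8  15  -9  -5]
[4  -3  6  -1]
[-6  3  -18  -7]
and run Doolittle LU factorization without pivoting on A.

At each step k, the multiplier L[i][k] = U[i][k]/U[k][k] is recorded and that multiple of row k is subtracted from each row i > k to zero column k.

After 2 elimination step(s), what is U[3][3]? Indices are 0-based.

Step 1: pivot at (0,0) is -2.
  row1 ← row1 − (4)·row0  ⇒  L[1][0]=4, U row1=(0, 3, 3, -1)
  row2 ← row2 − (-2)·row0  ⇒  L[2][0]=-2, U row2=(0, 3, 0, -3)
  row3 ← row3 − (3)·row0  ⇒  L[3][0]=3, U row3=(0, -6, -9, -4)
Step 2: pivot at (1,1) is 3.
  row2 ← row2 − (1)·row1  ⇒  L[2][1]=1, U row2=(0, 0, -3, -2)
  row3 ← row3 − (-2)·row1  ⇒  L[3][1]=-2, U row3=(0, 0, -3, -6)

U[3][3] = -6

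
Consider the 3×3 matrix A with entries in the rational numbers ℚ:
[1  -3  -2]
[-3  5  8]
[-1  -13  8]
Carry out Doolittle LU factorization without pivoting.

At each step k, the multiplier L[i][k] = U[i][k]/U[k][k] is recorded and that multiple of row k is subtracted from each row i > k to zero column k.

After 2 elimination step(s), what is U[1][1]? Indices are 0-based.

U[1][1] = -4

[col 0] pivot 1
  R1 -= -3*R0 → (0, -4, 2)  (L[1][0] := -3)
  R2 -= -1*R0 → (0, -16, 6)  (L[2][0] := -1)
[col 1] pivot -4
  R2 -= 4*R1 → (0, 0, -2)  (L[2][1] := 4)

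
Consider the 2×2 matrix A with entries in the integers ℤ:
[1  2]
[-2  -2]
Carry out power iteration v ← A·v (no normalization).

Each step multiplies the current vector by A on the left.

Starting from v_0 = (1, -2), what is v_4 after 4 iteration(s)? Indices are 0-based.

v_4 = (-7, 2)

v_0 = (1, -2).
v_1 = A·v_0 = (-3, 2).
v_2 = A·v_1 = (1, 2).
v_3 = A·v_2 = (5, -6).
v_4 = A·v_3 = (-7, 2).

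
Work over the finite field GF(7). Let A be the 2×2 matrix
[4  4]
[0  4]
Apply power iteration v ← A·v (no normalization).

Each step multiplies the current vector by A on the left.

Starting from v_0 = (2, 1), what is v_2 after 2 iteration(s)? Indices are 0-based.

v_2 = (1, 2)

v_0 = (2, 1).
v_1 = A·v_0 = (5, 4).
v_2 = A·v_1 = (1, 2).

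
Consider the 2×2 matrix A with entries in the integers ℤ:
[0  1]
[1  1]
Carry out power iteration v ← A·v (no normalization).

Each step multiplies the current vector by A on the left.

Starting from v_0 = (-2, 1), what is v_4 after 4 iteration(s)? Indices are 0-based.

v_4 = (-1, -1)

v_0 = (-2, 1).
v_1 = A·v_0 = (1, -1).
v_2 = A·v_1 = (-1, 0).
v_3 = A·v_2 = (0, -1).
v_4 = A·v_3 = (-1, -1).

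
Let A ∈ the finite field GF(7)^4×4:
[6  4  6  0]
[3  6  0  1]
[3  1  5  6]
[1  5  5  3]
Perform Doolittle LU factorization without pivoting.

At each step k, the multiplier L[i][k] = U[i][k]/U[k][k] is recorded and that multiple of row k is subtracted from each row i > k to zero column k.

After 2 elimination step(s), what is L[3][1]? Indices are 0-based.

L[3][1] = 4

k=0: U[0][0]=6
  eliminate (1,0): mult=4, new row 1: (0, 4, 4, 1); set L[1][0]=4
  eliminate (2,0): mult=4, new row 2: (0, 6, 2, 6); set L[2][0]=4
  eliminate (3,0): mult=6, new row 3: (0, 2, 4, 3); set L[3][0]=6
k=1: U[1][1]=4
  eliminate (2,1): mult=5, new row 2: (0, 0, 3, 1); set L[2][1]=5
  eliminate (3,1): mult=4, new row 3: (0, 0, 2, 6); set L[3][1]=4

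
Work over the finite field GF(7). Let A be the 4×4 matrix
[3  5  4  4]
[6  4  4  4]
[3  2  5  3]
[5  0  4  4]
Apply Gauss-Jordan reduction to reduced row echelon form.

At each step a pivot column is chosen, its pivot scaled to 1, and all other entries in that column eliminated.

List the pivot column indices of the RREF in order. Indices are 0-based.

pivot(0,0)=3: scale R0 → (1, 4, 6, 6)
  clear (1,0): R1 −= (6)R0 → (0, 1, 3, 3)
  clear (2,0): R2 −= (3)R0 → (0, 4, 1, 6)
  clear (3,0): R3 −= (5)R0 → (0, 1, 2, 2)
pivot(1,1)=1: scale R1 → (0, 1, 3, 3)
  clear (0,1): R0 −= (4)R1 → (1, 0, 1, 1)
  clear (2,1): R2 −= (4)R1 → (0, 0, 3, 1)
  clear (3,1): R3 −= (1)R1 → (0, 0, 6, 6)
pivot(2,2)=3: scale R2 → (0, 0, 1, 5)
  clear (0,2): R0 −= (1)R2 → (1, 0, 0, 3)
  clear (1,2): R1 −= (3)R2 → (0, 1, 0, 2)
  clear (3,2): R3 −= (6)R2 → (0, 0, 0, 4)
pivot(3,3)=4: scale R3 → (0, 0, 0, 1)
  clear (0,3): R0 −= (3)R3 → (1, 0, 0, 0)
  clear (1,3): R1 −= (2)R3 → (0, 1, 0, 0)
  clear (2,3): R2 −= (5)R3 → (0, 0, 1, 0)

pivot columns: 0, 1, 2, 3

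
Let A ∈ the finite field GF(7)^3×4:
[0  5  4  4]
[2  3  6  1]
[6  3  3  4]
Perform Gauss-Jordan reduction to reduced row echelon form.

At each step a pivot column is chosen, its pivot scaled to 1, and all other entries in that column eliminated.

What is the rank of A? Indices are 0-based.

[1] R0 <-> R1
[1] R0 /= 2  ⇒  (1, 5, 3, 4)
     R2 -= 6·R0  ⇒  (0, 1, 6, 1)
[2] R1 /= 5  ⇒  (0, 1, 5, 5)
     R0 -= 5·R1  ⇒  (1, 0, 6, 0)
     R2 -= 1·R1  ⇒  (0, 0, 1, 3)
[3] R2 /= 1  ⇒  (0, 0, 1, 3)
     R0 -= 6·R2  ⇒  (1, 0, 0, 3)
     R1 -= 5·R2  ⇒  (0, 1, 0, 4)

rank = 3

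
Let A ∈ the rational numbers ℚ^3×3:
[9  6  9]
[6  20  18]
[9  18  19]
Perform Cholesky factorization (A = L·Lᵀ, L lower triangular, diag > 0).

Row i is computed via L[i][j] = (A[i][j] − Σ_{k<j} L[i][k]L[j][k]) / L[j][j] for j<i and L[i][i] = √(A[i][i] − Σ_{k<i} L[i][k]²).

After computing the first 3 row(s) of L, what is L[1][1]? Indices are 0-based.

L[1][1] = 4

Step 1: L[0][0] = √(9) = 3.
  L[1][0] = (6) / L[0][0] = 2.
Step 2: L[1][1] = √(16) = 4.
  L[2][0] = (9) / L[0][0] = 3.
  L[2][1] = (12) / L[1][1] = 3.
Step 3: L[2][2] = √(1) = 1.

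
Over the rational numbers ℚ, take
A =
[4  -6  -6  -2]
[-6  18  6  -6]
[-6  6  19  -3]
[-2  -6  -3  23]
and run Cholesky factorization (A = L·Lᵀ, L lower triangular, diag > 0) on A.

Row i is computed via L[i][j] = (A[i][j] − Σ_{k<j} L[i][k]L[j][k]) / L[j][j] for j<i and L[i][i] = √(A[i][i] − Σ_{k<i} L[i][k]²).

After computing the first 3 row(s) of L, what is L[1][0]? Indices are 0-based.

L[1][0] = -3

Step 1: L[0][0] = √(4) = 2.
  L[1][0] = (-6) / L[0][0] = -3.
Step 2: L[1][1] = √(9) = 3.
  L[2][0] = (-6) / L[0][0] = -3.
  L[2][1] = (-3) / L[1][1] = -1.
Step 3: L[2][2] = √(9) = 3.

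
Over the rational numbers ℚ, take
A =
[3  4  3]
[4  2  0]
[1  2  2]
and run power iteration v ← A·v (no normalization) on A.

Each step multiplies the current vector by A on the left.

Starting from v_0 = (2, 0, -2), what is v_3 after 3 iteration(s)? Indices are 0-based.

v_0 = (2, 0, -2).
v_1 = A·v_0 = (0, 8, -2).
v_2 = A·v_1 = (26, 16, 12).
v_3 = A·v_2 = (178, 136, 82).

v_3 = (178, 136, 82)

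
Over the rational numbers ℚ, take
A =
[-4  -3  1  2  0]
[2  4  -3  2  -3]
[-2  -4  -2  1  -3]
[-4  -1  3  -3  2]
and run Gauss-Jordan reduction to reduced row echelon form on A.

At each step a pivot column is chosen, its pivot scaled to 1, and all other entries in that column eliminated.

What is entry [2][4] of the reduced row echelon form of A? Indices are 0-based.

M[2][4] = 156/125

[1] R0 /= -4  ⇒  (1, 3/4, -1/4, -1/2, 0)
     R1 -= 2·R0  ⇒  (0, 5/2, -5/2, 3, -3)
     R2 -= -2·R0  ⇒  (0, -5/2, -5/2, 0, -3)
     R3 -= -4·R0  ⇒  (0, 2, 2, -5, 2)
[2] R1 /= 5/2  ⇒  (0, 1, -1, 6/5, -6/5)
     R0 -= 3/4·R1  ⇒  (1, 0, 1/2, -7/5, 9/10)
     R2 -= -5/2·R1  ⇒  (0, 0, -5, 3, -6)
     R3 -= 2·R1  ⇒  (0, 0, 4, -37/5, 22/5)
[3] R2 /= -5  ⇒  (0, 0, 1, -3/5, 6/5)
     R0 -= 1/2·R2  ⇒  (1, 0, 0, -11/10, 3/10)
     R1 -= -1·R2  ⇒  (0, 1, 0, 3/5, 0)
     R3 -= 4·R2  ⇒  (0, 0, 0, -5, -2/5)
[4] R3 /= -5  ⇒  (0, 0, 0, 1, 2/25)
     R0 -= -11/10·R3  ⇒  (1, 0, 0, 0, 97/250)
     R1 -= 3/5·R3  ⇒  (0, 1, 0, 0, -6/125)
     R2 -= -3/5·R3  ⇒  (0, 0, 1, 0, 156/125)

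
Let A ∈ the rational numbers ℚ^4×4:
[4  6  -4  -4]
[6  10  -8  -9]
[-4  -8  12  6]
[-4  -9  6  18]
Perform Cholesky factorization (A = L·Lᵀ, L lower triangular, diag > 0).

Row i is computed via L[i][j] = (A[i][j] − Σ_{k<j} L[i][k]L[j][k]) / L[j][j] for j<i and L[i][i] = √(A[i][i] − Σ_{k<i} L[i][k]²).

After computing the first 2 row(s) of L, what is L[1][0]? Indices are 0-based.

Step 1: L[0][0] = √(4) = 2.
  L[1][0] = (6) / L[0][0] = 3.
Step 2: L[1][1] = √(1) = 1.

L[1][0] = 3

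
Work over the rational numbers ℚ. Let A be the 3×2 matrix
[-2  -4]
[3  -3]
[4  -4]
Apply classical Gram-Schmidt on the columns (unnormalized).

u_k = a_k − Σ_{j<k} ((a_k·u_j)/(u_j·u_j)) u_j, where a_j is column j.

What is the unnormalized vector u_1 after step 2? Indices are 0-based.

u_1 = (-150/29, -36/29, -48/29)

Step 1: u_0 = a_0 = (-2, 3, 4).
Step 2: u_1 = a_1 − (-17/29)·u_0 = (-150/29, -36/29, -48/29).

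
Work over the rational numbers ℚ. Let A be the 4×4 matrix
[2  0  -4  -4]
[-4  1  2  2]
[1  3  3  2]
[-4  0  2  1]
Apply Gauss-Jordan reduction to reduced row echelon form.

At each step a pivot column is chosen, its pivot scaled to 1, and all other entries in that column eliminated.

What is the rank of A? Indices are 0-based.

rank = 4

step 1: normalize row 0 (÷2) = (1, 0, -2, -2)
  row 1: subtract -4×row0 = (0, 1, -6, -6)
  row 2: subtract 1×row0 = (0, 3, 5, 4)
  row 3: subtract -4×row0 = (0, 0, -6, -7)
step 2: normalize row 1 (÷1) = (0, 1, -6, -6)
  row 2: subtract 3×row1 = (0, 0, 23, 22)
step 3: normalize row 2 (÷23) = (0, 0, 1, 22/23)
  row 0: subtract -2×row2 = (1, 0, 0, -2/23)
  row 1: subtract -6×row2 = (0, 1, 0, -6/23)
  row 3: subtract -6×row2 = (0, 0, 0, -29/23)
step 4: normalize row 3 (÷-29/23) = (0, 0, 0, 1)
  row 0: subtract -2/23×row3 = (1, 0, 0, 0)
  row 1: subtract -6/23×row3 = (0, 1, 0, 0)
  row 2: subtract 22/23×row3 = (0, 0, 1, 0)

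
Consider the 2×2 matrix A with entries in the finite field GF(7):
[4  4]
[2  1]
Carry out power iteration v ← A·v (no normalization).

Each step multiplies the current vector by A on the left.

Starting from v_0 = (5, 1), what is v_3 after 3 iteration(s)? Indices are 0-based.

v_0 = (5, 1).
v_1 = A·v_0 = (3, 4).
v_2 = A·v_1 = (0, 3).
v_3 = A·v_2 = (5, 3).

v_3 = (5, 3)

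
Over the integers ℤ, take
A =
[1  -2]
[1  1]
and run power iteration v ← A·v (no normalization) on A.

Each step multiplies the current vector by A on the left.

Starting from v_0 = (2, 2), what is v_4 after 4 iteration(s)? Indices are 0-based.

v_0 = (2, 2).
v_1 = A·v_0 = (-2, 4).
v_2 = A·v_1 = (-10, 2).
v_3 = A·v_2 = (-14, -8).
v_4 = A·v_3 = (2, -22).

v_4 = (2, -22)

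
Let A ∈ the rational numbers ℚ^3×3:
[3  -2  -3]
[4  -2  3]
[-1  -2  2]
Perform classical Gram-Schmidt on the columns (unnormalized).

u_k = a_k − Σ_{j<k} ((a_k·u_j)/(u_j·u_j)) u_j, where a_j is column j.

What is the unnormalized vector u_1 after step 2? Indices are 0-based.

Step 1: u_0 = a_0 = (3, 4, -1).
Step 2: u_1 = a_1 − (-6/13)·u_0 = (-8/13, -2/13, -32/13).

u_1 = (-8/13, -2/13, -32/13)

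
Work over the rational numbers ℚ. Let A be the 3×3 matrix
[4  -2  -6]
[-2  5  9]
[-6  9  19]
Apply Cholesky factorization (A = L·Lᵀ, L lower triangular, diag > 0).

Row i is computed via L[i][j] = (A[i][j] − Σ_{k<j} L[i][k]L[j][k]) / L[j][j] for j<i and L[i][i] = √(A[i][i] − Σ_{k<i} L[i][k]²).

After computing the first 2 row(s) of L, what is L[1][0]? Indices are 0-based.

Step 1: L[0][0] = √(4) = 2.
  L[1][0] = (-2) / L[0][0] = -1.
Step 2: L[1][1] = √(4) = 2.

L[1][0] = -1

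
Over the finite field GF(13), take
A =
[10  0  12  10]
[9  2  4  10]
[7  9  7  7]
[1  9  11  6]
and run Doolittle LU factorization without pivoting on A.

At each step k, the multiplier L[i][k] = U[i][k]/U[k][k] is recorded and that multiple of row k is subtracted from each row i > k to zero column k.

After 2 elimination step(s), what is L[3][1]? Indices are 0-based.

k=0: U[0][0]=10
  eliminate (1,0): mult=10, new row 1: (0, 2, 1, 1); set L[1][0]=10
  eliminate (2,0): mult=2, new row 2: (0, 9, 9, 0); set L[2][0]=2
  eliminate (3,0): mult=4, new row 3: (0, 9, 2, 5); set L[3][0]=4
k=1: U[1][1]=2
  eliminate (2,1): mult=11, new row 2: (0, 0, 11, 2); set L[2][1]=11
  eliminate (3,1): mult=11, new row 3: (0, 0, 4, 7); set L[3][1]=11

L[3][1] = 11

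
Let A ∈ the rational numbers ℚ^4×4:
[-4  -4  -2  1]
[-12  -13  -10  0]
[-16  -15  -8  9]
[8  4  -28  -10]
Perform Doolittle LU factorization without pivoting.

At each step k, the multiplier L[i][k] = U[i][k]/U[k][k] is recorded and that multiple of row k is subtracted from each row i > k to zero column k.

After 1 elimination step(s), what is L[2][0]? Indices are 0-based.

[col 0] pivot -4
  R1 -= 3*R0 → (0, -1, -4, -3)  (L[1][0] := 3)
  R2 -= 4*R0 → (0, 1, 0, 5)  (L[2][0] := 4)
  R3 -= -2*R0 → (0, -4, -32, -8)  (L[3][0] := -2)

L[2][0] = 4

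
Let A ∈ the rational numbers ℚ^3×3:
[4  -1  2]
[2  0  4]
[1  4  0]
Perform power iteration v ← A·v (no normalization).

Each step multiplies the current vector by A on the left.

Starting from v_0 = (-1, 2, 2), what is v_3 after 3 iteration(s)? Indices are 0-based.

v_0 = (-1, 2, 2).
v_1 = A·v_0 = (-2, 6, 7).
v_2 = A·v_1 = (0, 24, 22).
v_3 = A·v_2 = (20, 88, 96).

v_3 = (20, 88, 96)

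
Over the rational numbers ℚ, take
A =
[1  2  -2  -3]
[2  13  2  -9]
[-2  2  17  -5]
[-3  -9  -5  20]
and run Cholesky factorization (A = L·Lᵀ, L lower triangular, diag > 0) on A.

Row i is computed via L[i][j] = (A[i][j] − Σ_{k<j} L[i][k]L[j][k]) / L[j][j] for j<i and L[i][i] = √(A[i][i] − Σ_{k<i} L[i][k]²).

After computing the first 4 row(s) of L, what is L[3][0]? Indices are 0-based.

L[3][0] = -3

Step 1: L[0][0] = √(1) = 1.
  L[1][0] = (2) / L[0][0] = 2.
Step 2: L[1][1] = √(9) = 3.
  L[2][0] = (-2) / L[0][0] = -2.
  L[2][1] = (6) / L[1][1] = 2.
Step 3: L[2][2] = √(9) = 3.
  L[3][0] = (-3) / L[0][0] = -3.
  L[3][1] = (-3) / L[1][1] = -1.
  L[3][2] = (-9) / L[2][2] = -3.
Step 4: L[3][3] = √(1) = 1.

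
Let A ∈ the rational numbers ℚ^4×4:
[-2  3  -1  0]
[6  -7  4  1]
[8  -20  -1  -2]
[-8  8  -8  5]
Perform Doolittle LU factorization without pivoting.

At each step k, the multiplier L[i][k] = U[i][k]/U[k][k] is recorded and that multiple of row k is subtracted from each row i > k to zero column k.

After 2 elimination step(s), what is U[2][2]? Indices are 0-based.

k=0: U[0][0]=-2
  eliminate (1,0): mult=-3, new row 1: (0, 2, 1, 1); set L[1][0]=-3
  eliminate (2,0): mult=-4, new row 2: (0, -8, -5, -2); set L[2][0]=-4
  eliminate (3,0): mult=4, new row 3: (0, -4, -4, 5); set L[3][0]=4
k=1: U[1][1]=2
  eliminate (2,1): mult=-4, new row 2: (0, 0, -1, 2); set L[2][1]=-4
  eliminate (3,1): mult=-2, new row 3: (0, 0, -2, 7); set L[3][1]=-2

U[2][2] = -1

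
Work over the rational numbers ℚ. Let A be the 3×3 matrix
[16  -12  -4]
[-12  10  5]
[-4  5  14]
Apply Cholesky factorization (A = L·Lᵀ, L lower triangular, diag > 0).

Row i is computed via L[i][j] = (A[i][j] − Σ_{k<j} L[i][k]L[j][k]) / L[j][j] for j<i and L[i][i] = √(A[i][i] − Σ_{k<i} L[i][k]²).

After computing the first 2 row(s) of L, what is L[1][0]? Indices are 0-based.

L[1][0] = -3

Step 1: L[0][0] = √(16) = 4.
  L[1][0] = (-12) / L[0][0] = -3.
Step 2: L[1][1] = √(1) = 1.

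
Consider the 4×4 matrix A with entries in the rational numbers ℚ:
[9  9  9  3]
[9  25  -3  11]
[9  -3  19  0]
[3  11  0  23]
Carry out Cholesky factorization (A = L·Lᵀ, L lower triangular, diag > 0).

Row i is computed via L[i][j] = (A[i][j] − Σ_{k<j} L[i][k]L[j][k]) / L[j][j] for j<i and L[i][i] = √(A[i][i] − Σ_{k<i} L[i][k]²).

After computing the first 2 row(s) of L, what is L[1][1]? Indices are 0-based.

Step 1: L[0][0] = √(9) = 3.
  L[1][0] = (9) / L[0][0] = 3.
Step 2: L[1][1] = √(16) = 4.

L[1][1] = 4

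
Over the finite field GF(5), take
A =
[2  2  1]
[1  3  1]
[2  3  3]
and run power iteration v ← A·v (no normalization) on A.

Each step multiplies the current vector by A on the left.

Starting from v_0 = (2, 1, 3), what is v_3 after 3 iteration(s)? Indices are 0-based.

v_0 = (2, 1, 3).
v_1 = A·v_0 = (4, 3, 1).
v_2 = A·v_1 = (0, 4, 0).
v_3 = A·v_2 = (3, 2, 2).

v_3 = (3, 2, 2)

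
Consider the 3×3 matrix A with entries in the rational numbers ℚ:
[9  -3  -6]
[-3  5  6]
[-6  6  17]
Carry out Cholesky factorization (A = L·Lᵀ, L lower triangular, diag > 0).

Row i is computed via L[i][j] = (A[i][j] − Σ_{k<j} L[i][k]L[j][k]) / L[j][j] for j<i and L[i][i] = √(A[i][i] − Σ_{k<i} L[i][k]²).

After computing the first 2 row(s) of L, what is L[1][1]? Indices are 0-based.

L[1][1] = 2

Step 1: L[0][0] = √(9) = 3.
  L[1][0] = (-3) / L[0][0] = -1.
Step 2: L[1][1] = √(4) = 2.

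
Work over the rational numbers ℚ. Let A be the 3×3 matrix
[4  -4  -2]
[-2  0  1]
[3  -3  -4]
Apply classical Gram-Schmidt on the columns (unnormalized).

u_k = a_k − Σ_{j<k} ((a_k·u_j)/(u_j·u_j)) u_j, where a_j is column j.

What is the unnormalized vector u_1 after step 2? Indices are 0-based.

Step 1: u_0 = a_0 = (4, -2, 3).
Step 2: u_1 = a_1 − (-25/29)·u_0 = (-16/29, -50/29, -12/29).

u_1 = (-16/29, -50/29, -12/29)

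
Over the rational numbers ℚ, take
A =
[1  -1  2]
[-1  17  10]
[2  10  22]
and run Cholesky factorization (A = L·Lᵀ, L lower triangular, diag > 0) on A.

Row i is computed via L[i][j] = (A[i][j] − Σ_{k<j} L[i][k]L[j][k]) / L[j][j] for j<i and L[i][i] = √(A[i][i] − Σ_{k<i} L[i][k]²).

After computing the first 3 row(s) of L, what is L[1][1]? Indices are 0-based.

L[1][1] = 4

Step 1: L[0][0] = √(1) = 1.
  L[1][0] = (-1) / L[0][0] = -1.
Step 2: L[1][1] = √(16) = 4.
  L[2][0] = (2) / L[0][0] = 2.
  L[2][1] = (12) / L[1][1] = 3.
Step 3: L[2][2] = √(9) = 3.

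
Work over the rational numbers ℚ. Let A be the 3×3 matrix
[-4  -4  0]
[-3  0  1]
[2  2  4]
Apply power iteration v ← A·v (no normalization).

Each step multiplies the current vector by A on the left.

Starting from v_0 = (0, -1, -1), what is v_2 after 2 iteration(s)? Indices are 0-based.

v_2 = (-12, -18, -18)

v_0 = (0, -1, -1).
v_1 = A·v_0 = (4, -1, -6).
v_2 = A·v_1 = (-12, -18, -18).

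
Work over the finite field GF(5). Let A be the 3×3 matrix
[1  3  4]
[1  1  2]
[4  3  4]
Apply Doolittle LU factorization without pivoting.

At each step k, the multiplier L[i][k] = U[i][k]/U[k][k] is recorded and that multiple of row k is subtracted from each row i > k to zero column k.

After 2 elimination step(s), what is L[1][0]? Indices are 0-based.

L[1][0] = 1

[col 0] pivot 1
  R1 -= 1*R0 → (0, 3, 3)  (L[1][0] := 1)
  R2 -= 4*R0 → (0, 1, 3)  (L[2][0] := 4)
[col 1] pivot 3
  R2 -= 2*R1 → (0, 0, 2)  (L[2][1] := 2)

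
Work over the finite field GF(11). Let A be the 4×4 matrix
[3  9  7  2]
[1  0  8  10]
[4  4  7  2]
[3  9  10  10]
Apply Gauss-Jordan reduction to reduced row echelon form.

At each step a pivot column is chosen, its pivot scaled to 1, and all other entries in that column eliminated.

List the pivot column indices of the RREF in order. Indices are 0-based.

pivot(0,0)=3: scale R0 → (1, 3, 6, 8)
  clear (1,0): R1 −= (1)R0 → (0, 8, 2, 2)
  clear (2,0): R2 −= (4)R0 → (0, 3, 5, 3)
  clear (3,0): R3 −= (3)R0 → (0, 0, 3, 8)
pivot(1,1)=8: scale R1 → (0, 1, 3, 3)
  clear (0,1): R0 −= (3)R1 → (1, 0, 8, 10)
  clear (2,1): R2 −= (3)R1 → (0, 0, 7, 5)
pivot(2,2)=7: scale R2 → (0, 0, 1, 7)
  clear (0,2): R0 −= (8)R2 → (1, 0, 0, 9)
  clear (1,2): R1 −= (3)R2 → (0, 1, 0, 4)
  clear (3,2): R3 −= (3)R2 → (0, 0, 0, 9)
pivot(3,3)=9: scale R3 → (0, 0, 0, 1)
  clear (0,3): R0 −= (9)R3 → (1, 0, 0, 0)
  clear (1,3): R1 −= (4)R3 → (0, 1, 0, 0)
  clear (2,3): R2 −= (7)R3 → (0, 0, 1, 0)

pivot columns: 0, 1, 2, 3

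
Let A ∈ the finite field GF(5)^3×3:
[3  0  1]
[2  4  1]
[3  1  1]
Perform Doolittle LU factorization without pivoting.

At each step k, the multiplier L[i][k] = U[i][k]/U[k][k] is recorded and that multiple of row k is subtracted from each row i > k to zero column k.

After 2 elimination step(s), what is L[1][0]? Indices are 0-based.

L[1][0] = 4

k=0: U[0][0]=3
  eliminate (1,0): mult=4, new row 1: (0, 4, 2); set L[1][0]=4
  eliminate (2,0): mult=1, new row 2: (0, 1, 0); set L[2][0]=1
k=1: U[1][1]=4
  eliminate (2,1): mult=4, new row 2: (0, 0, 2); set L[2][1]=4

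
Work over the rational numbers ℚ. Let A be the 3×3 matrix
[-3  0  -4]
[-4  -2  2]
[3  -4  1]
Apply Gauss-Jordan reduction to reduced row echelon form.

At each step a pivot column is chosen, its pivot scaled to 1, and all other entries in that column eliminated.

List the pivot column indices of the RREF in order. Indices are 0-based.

pivot(0,0)=-3: scale R0 → (1, 0, 4/3)
  clear (1,0): R1 −= (-4)R0 → (0, -2, 22/3)
  clear (2,0): R2 −= (3)R0 → (0, -4, -3)
pivot(1,1)=-2: scale R1 → (0, 1, -11/3)
  clear (2,1): R2 −= (-4)R1 → (0, 0, -53/3)
pivot(2,2)=-53/3: scale R2 → (0, 0, 1)
  clear (0,2): R0 −= (4/3)R2 → (1, 0, 0)
  clear (1,2): R1 −= (-11/3)R2 → (0, 1, 0)

pivot columns: 0, 1, 2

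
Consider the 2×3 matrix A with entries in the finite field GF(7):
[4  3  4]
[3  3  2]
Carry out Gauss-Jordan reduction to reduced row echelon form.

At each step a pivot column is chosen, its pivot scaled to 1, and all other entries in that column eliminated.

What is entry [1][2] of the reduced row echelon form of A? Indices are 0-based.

M[1][2] = 1

pivot(0,0)=4: scale R0 → (1, 6, 1)
  clear (1,0): R1 −= (3)R0 → (0, 6, 6)
pivot(1,1)=6: scale R1 → (0, 1, 1)
  clear (0,1): R0 −= (6)R1 → (1, 0, 2)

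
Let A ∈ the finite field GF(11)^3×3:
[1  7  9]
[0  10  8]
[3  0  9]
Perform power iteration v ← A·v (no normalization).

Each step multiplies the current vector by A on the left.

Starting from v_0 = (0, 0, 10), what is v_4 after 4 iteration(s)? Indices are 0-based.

v_0 = (0, 0, 10).
v_1 = A·v_0 = (2, 3, 2).
v_2 = A·v_1 = (8, 2, 2).
v_3 = A·v_2 = (7, 3, 9).
v_4 = A·v_3 = (10, 3, 3).

v_4 = (10, 3, 3)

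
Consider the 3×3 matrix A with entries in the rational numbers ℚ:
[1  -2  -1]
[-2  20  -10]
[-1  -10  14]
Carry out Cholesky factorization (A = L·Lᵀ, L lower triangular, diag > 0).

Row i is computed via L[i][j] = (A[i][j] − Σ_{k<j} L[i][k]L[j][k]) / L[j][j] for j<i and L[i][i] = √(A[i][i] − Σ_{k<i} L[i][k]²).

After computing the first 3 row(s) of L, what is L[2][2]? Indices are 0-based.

Step 1: L[0][0] = √(1) = 1.
  L[1][0] = (-2) / L[0][0] = -2.
Step 2: L[1][1] = √(16) = 4.
  L[2][0] = (-1) / L[0][0] = -1.
  L[2][1] = (-12) / L[1][1] = -3.
Step 3: L[2][2] = √(4) = 2.

L[2][2] = 2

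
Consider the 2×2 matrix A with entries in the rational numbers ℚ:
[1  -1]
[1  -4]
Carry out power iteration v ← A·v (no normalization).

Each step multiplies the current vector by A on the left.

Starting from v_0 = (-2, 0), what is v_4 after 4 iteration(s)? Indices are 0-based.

v_0 = (-2, 0).
v_1 = A·v_0 = (-2, -2).
v_2 = A·v_1 = (0, 6).
v_3 = A·v_2 = (-6, -24).
v_4 = A·v_3 = (18, 90).

v_4 = (18, 90)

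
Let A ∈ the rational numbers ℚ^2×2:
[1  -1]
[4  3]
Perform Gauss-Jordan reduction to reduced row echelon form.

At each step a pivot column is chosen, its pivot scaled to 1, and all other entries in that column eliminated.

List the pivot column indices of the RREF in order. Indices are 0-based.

step 1: normalize row 0 (÷1) = (1, -1)
  row 1: subtract 4×row0 = (0, 7)
step 2: normalize row 1 (÷7) = (0, 1)
  row 0: subtract -1×row1 = (1, 0)

pivot columns: 0, 1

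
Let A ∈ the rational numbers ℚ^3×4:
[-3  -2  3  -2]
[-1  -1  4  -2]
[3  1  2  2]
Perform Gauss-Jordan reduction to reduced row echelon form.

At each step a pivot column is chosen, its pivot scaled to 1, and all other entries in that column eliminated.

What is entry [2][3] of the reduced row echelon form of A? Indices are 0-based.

M[2][3] = -1

[1] R0 /= -3  ⇒  (1, 2/3, -1, 2/3)
     R1 -= -1·R0  ⇒  (0, -1/3, 3, -4/3)
     R2 -= 3·R0  ⇒  (0, -1, 5, 0)
[2] R1 /= -1/3  ⇒  (0, 1, -9, 4)
     R0 -= 2/3·R1  ⇒  (1, 0, 5, -2)
     R2 -= -1·R1  ⇒  (0, 0, -4, 4)
[3] R2 /= -4  ⇒  (0, 0, 1, -1)
     R0 -= 5·R2  ⇒  (1, 0, 0, 3)
     R1 -= -9·R2  ⇒  (0, 1, 0, -5)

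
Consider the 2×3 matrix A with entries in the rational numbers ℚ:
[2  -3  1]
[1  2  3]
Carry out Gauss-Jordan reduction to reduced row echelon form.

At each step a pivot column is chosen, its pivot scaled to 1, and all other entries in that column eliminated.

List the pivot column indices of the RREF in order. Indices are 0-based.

[1] R0 /= 2  ⇒  (1, -3/2, 1/2)
     R1 -= 1·R0  ⇒  (0, 7/2, 5/2)
[2] R1 /= 7/2  ⇒  (0, 1, 5/7)
     R0 -= -3/2·R1  ⇒  (1, 0, 11/7)

pivot columns: 0, 1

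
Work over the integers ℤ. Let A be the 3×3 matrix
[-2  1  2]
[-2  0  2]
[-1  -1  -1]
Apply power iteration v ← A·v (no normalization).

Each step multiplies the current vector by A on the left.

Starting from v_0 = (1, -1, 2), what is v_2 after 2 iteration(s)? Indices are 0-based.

v_0 = (1, -1, 2).
v_1 = A·v_0 = (1, 2, -2).
v_2 = A·v_1 = (-4, -6, -1).

v_2 = (-4, -6, -1)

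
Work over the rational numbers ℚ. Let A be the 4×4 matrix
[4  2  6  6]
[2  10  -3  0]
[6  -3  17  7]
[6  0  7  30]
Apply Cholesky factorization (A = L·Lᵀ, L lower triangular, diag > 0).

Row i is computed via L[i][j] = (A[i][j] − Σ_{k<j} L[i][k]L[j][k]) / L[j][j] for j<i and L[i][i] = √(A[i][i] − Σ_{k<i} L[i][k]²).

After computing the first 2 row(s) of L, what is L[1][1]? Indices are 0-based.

Step 1: L[0][0] = √(4) = 2.
  L[1][0] = (2) / L[0][0] = 1.
Step 2: L[1][1] = √(9) = 3.

L[1][1] = 3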